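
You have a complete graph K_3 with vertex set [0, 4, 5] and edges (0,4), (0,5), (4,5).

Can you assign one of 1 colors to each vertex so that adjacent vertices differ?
The clique on vertices [0, 4, 5] has size 3 > 1, so it alone needs 3 colors.

No, G is not 1-colorable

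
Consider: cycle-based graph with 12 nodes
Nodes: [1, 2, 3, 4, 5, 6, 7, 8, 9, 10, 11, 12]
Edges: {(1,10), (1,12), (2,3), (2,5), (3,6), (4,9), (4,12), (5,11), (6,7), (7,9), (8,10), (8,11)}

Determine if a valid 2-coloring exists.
Yes, G is 2-colorable

A valid 2-coloring: color 1: [2, 6, 9, 10, 11, 12]; color 2: [1, 3, 4, 5, 7, 8].
(χ(G) = 2 ≤ 2.)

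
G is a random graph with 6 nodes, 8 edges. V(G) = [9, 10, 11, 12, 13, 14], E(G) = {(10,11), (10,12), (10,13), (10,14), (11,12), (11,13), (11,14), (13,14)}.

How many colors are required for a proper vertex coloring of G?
Clique number ω(G) = 4 (lower bound: χ ≥ ω).
The clique on [10, 11, 13, 14] has size 4, forcing χ ≥ 4, and the coloring below uses 4 colors, so χ(G) = 4.
A valid 4-coloring: color 1: [9, 11]; color 2: [10]; color 3: [12, 14]; color 4: [13].

χ(G) = 4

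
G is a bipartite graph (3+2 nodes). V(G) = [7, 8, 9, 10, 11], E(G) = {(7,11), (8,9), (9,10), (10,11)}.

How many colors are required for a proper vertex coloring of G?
Clique number ω(G) = 2 (lower bound: χ ≥ ω).
The graph is bipartite (no odd cycle), so 2 colors suffice: χ(G) = 2.
A valid 2-coloring: color 1: [7, 8, 10]; color 2: [9, 11].

χ(G) = 2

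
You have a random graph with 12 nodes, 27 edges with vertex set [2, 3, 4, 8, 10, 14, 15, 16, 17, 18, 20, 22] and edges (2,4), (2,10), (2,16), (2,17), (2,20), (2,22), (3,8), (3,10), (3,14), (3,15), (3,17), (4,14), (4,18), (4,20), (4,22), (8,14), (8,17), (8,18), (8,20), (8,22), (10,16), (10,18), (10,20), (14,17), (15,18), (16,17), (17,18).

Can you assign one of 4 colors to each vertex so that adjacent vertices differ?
Yes, G is 4-colorable

A valid 4-coloring: color 1: [4, 10, 15, 17]; color 2: [2, 8]; color 3: [3, 16, 18, 20, 22]; color 4: [14].
(χ(G) = 4 ≤ 4.)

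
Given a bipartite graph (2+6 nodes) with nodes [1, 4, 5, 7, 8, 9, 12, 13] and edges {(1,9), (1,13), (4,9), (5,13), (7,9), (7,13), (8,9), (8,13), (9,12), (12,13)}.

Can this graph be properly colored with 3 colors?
A valid 3-coloring: color 1: [9, 13]; color 2: [1, 4, 5, 7, 8, 12].
(χ(G) = 2 ≤ 3.)

Yes, G is 3-colorable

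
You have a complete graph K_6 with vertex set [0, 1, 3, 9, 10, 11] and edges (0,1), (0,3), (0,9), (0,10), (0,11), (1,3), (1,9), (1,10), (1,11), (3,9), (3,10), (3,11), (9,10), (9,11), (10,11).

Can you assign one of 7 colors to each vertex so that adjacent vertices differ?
Yes, G is 7-colorable

A valid 7-coloring: color 1: [11]; color 2: [3]; color 3: [9]; color 4: [10]; color 5: [0]; color 6: [1].
(χ(G) = 6 ≤ 7.)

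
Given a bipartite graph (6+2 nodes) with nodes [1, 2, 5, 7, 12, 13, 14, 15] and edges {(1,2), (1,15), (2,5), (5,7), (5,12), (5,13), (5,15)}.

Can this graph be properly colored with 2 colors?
Yes, G is 2-colorable

A valid 2-coloring: color 1: [1, 5, 14]; color 2: [2, 7, 12, 13, 15].
(χ(G) = 2 ≤ 2.)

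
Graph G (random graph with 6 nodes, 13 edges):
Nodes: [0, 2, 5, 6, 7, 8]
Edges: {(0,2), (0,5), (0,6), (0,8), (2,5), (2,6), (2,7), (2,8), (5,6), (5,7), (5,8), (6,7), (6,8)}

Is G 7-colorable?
Yes, G is 7-colorable

A valid 7-coloring: color 1: [6]; color 2: [2]; color 3: [5]; color 4: [0, 7]; color 5: [8].
(χ(G) = 5 ≤ 7.)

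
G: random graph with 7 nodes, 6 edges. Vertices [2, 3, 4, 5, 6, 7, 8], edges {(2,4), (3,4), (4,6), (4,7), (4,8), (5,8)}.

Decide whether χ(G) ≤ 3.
Yes, G is 3-colorable

A valid 3-coloring: color 1: [4, 5]; color 2: [2, 3, 6, 7, 8].
(χ(G) = 2 ≤ 3.)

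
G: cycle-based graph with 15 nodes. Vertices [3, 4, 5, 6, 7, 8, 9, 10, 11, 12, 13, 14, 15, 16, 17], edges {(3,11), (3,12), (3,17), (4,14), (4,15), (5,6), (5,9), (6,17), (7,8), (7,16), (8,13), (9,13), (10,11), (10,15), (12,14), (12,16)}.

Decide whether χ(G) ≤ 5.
Yes, G is 5-colorable

A valid 5-coloring: color 1: [5, 7, 11, 12, 13, 15, 17]; color 2: [3, 4, 6, 8, 9, 10, 16]; color 3: [14].
(χ(G) = 3 ≤ 5.)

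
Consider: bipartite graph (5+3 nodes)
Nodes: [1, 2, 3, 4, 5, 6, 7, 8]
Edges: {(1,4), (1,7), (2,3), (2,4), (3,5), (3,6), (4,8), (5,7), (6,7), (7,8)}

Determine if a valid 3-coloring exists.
A valid 3-coloring: color 1: [3, 4, 7]; color 2: [1, 2, 5, 6, 8].
(χ(G) = 2 ≤ 3.)

Yes, G is 3-colorable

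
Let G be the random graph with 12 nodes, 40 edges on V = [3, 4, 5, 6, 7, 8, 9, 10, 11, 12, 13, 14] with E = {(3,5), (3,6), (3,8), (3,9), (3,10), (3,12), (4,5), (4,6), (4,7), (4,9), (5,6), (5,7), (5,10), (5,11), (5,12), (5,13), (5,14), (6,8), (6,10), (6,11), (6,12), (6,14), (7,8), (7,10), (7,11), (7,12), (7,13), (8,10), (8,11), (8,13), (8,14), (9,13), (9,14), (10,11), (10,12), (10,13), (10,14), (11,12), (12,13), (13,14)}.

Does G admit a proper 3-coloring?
No, G is not 3-colorable

The clique on vertices [5, 7, 10, 12, 13] has size 5 > 3, so it alone needs 5 colors.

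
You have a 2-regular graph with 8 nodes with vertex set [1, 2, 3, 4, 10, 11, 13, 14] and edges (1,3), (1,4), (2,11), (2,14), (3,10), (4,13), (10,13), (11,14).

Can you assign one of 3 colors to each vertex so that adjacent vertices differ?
A valid 3-coloring: color 1: [1, 13, 14]; color 2: [2, 4, 10]; color 3: [3, 11].
(χ(G) = 3 ≤ 3.)

Yes, G is 3-colorable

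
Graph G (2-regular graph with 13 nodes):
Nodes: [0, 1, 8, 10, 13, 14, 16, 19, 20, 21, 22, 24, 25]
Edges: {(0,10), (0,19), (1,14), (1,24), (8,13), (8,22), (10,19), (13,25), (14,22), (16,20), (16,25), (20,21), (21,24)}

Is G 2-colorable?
No, G is not 2-colorable

The clique on vertices [0, 10, 19] has size 3 > 2, so it alone needs 3 colors.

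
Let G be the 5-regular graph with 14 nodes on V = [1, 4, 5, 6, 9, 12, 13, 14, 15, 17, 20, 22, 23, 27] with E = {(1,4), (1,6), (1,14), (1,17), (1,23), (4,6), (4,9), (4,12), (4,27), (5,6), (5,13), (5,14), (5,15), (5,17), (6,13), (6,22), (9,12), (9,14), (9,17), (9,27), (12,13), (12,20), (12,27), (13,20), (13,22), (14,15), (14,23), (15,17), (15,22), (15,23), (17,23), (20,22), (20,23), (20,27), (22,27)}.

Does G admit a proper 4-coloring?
A valid 4-coloring: color 1: [13, 14, 17, 27]; color 2: [4, 5, 22, 23]; color 3: [6, 9, 15, 20]; color 4: [1, 12].
(χ(G) = 4 ≤ 4.)

Yes, G is 4-colorable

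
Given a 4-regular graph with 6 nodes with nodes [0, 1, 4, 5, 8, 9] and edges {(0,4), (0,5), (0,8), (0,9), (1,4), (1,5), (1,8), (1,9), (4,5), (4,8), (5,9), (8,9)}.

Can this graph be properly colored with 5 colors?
A valid 5-coloring: color 1: [4, 9]; color 2: [0, 1]; color 3: [5, 8].
(χ(G) = 3 ≤ 5.)

Yes, G is 5-colorable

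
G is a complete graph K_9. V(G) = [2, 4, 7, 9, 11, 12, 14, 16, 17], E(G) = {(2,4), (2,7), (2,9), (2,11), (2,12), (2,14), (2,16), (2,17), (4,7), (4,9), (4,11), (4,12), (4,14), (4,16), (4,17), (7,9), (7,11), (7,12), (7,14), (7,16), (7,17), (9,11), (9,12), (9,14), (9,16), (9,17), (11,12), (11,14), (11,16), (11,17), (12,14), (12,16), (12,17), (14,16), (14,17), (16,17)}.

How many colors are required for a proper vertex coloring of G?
Clique number ω(G) = 9 (lower bound: χ ≥ ω).
The clique on [2, 4, 7, 9, 11, 12, 14, 16, 17] has size 9, forcing χ ≥ 9, and the coloring below uses 9 colors, so χ(G) = 9.
A valid 9-coloring: color 1: [11]; color 2: [9]; color 3: [12]; color 4: [17]; color 5: [16]; color 6: [14]; color 7: [2]; color 8: [4]; color 9: [7].

χ(G) = 9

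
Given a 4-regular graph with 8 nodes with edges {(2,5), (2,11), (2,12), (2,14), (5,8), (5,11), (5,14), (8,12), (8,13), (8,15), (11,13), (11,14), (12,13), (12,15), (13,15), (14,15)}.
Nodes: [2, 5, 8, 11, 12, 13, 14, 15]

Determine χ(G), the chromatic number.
Clique number ω(G) = 4 (lower bound: χ ≥ ω).
The clique on [8, 12, 13, 15] has size 4, forcing χ ≥ 4, and the coloring below uses 4 colors, so χ(G) = 4.
A valid 4-coloring: color 1: [8, 14]; color 2: [2, 15]; color 3: [5, 13]; color 4: [11, 12].

χ(G) = 4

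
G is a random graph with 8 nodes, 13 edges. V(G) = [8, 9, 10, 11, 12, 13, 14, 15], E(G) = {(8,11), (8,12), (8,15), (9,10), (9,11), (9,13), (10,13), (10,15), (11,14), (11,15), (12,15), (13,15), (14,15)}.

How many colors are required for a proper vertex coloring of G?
Clique number ω(G) = 3 (lower bound: χ ≥ ω).
The clique on [9, 10, 13] has size 3, forcing χ ≥ 3, and the coloring below uses 3 colors, so χ(G) = 3.
A valid 3-coloring: color 1: [9, 15]; color 2: [11, 12, 13]; color 3: [8, 10, 14].

χ(G) = 3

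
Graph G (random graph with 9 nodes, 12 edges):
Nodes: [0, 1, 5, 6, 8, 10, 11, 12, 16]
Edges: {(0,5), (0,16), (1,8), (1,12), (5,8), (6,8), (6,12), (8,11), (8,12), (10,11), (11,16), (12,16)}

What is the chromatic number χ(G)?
χ(G) = 3

Clique number ω(G) = 3 (lower bound: χ ≥ ω).
The clique on [1, 8, 12] has size 3, forcing χ ≥ 3, and the coloring below uses 3 colors, so χ(G) = 3.
A valid 3-coloring: color 1: [8, 10, 16]; color 2: [5, 11, 12]; color 3: [0, 1, 6].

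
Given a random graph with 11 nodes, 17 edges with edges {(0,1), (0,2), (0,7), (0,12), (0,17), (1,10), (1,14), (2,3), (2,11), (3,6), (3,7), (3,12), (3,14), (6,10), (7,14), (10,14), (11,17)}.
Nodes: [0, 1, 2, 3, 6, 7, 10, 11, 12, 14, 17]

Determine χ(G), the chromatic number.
Clique number ω(G) = 3 (lower bound: χ ≥ ω).
The clique on [3, 7, 14] has size 3, forcing χ ≥ 3, and the coloring below uses 3 colors, so χ(G) = 3.
A valid 3-coloring: color 1: [0, 3, 10, 11]; color 2: [1, 2, 6, 7, 12, 17]; color 3: [14].

χ(G) = 3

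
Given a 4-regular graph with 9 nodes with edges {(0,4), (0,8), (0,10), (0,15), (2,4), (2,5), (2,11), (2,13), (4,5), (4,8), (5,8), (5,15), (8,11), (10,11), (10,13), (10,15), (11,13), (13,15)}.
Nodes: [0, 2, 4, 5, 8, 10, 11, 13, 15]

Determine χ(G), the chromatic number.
Clique number ω(G) = 3 (lower bound: χ ≥ ω).
The clique on [0, 4, 8] has size 3, forcing χ ≥ 3, and the coloring below uses 3 colors, so χ(G) = 3.
A valid 3-coloring: color 1: [4, 11, 15]; color 2: [2, 8, 10]; color 3: [0, 5, 13].

χ(G) = 3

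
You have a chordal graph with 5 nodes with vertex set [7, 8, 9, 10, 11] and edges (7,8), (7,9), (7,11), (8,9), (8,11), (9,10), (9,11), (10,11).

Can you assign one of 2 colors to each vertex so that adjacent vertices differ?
The clique on vertices [7, 8, 9, 11] has size 4 > 2, so it alone needs 4 colors.

No, G is not 2-colorable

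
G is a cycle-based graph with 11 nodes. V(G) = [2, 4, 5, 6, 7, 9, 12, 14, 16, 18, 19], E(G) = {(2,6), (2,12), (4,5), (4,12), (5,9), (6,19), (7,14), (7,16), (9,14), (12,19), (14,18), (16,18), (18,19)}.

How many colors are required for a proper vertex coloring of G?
χ(G) = 3

Clique number ω(G) = 2 (lower bound: χ ≥ ω).
Odd cycle [5, 4, 12, 19, 18, 14, 9] needs 3 colors (χ ≥ 3).
The coloring below uses 3 colors, so χ(G) = 3.
A valid 3-coloring: color 1: [2, 4, 14, 16, 19]; color 2: [5, 6, 7, 12, 18]; color 3: [9].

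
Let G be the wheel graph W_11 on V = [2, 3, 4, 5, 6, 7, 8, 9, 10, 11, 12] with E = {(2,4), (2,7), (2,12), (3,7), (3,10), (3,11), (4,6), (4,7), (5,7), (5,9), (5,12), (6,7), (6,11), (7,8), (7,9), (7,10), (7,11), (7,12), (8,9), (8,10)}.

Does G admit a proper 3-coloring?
A valid 3-coloring: color 1: [7]; color 2: [4, 9, 10, 11, 12]; color 3: [2, 3, 5, 6, 8].
(χ(G) = 3 ≤ 3.)

Yes, G is 3-colorable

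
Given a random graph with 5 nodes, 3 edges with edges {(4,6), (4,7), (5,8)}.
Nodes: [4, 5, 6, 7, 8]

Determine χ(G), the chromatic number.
χ(G) = 2

Clique number ω(G) = 2 (lower bound: χ ≥ ω).
The graph is bipartite (no odd cycle), so 2 colors suffice: χ(G) = 2.
A valid 2-coloring: color 1: [4, 5]; color 2: [6, 7, 8].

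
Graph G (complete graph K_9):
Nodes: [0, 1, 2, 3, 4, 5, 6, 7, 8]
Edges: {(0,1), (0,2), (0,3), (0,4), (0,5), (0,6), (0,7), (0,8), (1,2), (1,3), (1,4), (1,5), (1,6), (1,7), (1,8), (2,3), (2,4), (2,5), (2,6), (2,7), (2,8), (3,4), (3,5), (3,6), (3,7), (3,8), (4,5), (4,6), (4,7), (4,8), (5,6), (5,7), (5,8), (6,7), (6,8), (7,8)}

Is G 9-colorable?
A valid 9-coloring: color 1: [0]; color 2: [6]; color 3: [3]; color 4: [1]; color 5: [7]; color 6: [2]; color 7: [8]; color 8: [4]; color 9: [5].
(χ(G) = 9 ≤ 9.)

Yes, G is 9-colorable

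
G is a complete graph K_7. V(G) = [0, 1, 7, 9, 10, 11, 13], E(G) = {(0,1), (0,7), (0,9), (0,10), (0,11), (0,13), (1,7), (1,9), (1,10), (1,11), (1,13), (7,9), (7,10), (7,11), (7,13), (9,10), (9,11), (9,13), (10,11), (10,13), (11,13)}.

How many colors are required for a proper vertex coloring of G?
χ(G) = 7

Clique number ω(G) = 7 (lower bound: χ ≥ ω).
The clique on [0, 1, 7, 9, 10, 11, 13] has size 7, forcing χ ≥ 7, and the coloring below uses 7 colors, so χ(G) = 7.
A valid 7-coloring: color 1: [1]; color 2: [11]; color 3: [13]; color 4: [0]; color 5: [10]; color 6: [9]; color 7: [7].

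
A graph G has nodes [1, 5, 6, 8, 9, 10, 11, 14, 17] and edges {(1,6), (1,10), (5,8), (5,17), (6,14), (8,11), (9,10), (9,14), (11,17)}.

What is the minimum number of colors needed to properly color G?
χ(G) = 3

Clique number ω(G) = 2 (lower bound: χ ≥ ω).
Odd cycle [9, 10, 1, 6, 14] needs 3 colors (χ ≥ 3).
The coloring below uses 3 colors, so χ(G) = 3.
A valid 3-coloring: color 1: [5, 6, 9, 11]; color 2: [8, 10, 14, 17]; color 3: [1].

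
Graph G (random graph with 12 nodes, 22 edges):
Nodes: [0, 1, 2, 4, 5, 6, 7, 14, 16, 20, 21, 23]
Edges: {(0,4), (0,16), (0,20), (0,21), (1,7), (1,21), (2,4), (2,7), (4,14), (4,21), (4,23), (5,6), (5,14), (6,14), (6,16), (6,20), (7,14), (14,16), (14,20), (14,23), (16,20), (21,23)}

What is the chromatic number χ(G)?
χ(G) = 4

Clique number ω(G) = 4 (lower bound: χ ≥ ω).
The clique on [6, 14, 16, 20] has size 4, forcing χ ≥ 4, and the coloring below uses 4 colors, so χ(G) = 4.
A valid 4-coloring: color 1: [2, 14, 21]; color 2: [4, 5, 7, 16]; color 3: [0, 1, 6, 23]; color 4: [20].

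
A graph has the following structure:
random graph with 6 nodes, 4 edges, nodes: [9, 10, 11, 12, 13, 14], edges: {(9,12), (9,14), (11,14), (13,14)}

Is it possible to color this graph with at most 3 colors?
A valid 3-coloring: color 1: [10, 12, 14]; color 2: [9, 11, 13].
(χ(G) = 2 ≤ 3.)

Yes, G is 3-colorable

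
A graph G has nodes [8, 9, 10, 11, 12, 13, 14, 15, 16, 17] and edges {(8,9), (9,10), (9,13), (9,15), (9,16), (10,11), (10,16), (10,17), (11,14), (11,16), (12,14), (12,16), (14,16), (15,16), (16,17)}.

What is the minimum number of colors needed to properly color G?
Clique number ω(G) = 3 (lower bound: χ ≥ ω).
The clique on [9, 10, 16] has size 3, forcing χ ≥ 3, and the coloring below uses 3 colors, so χ(G) = 3.
A valid 3-coloring: color 1: [8, 13, 16]; color 2: [9, 11, 12, 17]; color 3: [10, 14, 15].

χ(G) = 3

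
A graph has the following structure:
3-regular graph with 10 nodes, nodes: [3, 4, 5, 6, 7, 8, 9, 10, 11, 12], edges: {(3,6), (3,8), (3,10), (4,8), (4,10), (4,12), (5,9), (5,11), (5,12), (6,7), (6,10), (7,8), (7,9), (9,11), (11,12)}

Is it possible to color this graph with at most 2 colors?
The clique on vertices [3, 6, 10] has size 3 > 2, so it alone needs 3 colors.

No, G is not 2-colorable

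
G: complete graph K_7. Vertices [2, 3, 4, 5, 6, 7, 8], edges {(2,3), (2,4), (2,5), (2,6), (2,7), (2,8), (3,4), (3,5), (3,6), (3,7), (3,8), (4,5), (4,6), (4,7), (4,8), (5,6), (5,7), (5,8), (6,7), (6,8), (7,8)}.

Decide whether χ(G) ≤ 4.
No, G is not 4-colorable

The clique on vertices [2, 3, 4, 5, 6, 7, 8] has size 7 > 4, so it alone needs 7 colors.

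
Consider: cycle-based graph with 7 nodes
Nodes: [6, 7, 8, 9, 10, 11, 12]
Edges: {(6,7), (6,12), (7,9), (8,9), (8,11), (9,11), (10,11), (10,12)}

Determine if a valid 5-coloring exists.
A valid 5-coloring: color 1: [6, 9, 10]; color 2: [7, 11, 12]; color 3: [8].
(χ(G) = 3 ≤ 5.)

Yes, G is 5-colorable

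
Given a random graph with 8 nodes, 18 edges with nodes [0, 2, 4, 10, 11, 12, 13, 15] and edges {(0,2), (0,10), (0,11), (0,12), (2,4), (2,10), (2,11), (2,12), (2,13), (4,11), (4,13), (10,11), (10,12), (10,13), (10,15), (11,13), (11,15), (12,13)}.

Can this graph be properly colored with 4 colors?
Yes, G is 4-colorable

A valid 4-coloring: color 1: [11, 12]; color 2: [4, 10]; color 3: [2, 15]; color 4: [0, 13].
(χ(G) = 4 ≤ 4.)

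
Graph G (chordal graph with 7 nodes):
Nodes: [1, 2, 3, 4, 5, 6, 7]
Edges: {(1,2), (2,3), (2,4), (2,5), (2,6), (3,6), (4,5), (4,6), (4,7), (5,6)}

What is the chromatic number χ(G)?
χ(G) = 4

Clique number ω(G) = 4 (lower bound: χ ≥ ω).
The clique on [2, 4, 5, 6] has size 4, forcing χ ≥ 4, and the coloring below uses 4 colors, so χ(G) = 4.
A valid 4-coloring: color 1: [2, 7]; color 2: [1, 3, 4]; color 3: [6]; color 4: [5].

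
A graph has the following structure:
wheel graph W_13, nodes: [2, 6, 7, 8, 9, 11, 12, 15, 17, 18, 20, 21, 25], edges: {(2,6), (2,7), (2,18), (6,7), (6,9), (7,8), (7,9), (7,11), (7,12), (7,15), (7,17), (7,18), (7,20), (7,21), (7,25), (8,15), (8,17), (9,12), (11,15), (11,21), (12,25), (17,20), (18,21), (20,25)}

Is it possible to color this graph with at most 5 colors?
Yes, G is 5-colorable

A valid 5-coloring: color 1: [7]; color 2: [2, 9, 15, 17, 21, 25]; color 3: [6, 8, 11, 12, 18, 20].
(χ(G) = 3 ≤ 5.)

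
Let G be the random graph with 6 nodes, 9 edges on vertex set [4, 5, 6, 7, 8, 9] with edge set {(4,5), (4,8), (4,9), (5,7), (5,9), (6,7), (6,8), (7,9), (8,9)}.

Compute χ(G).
χ(G) = 3

Clique number ω(G) = 3 (lower bound: χ ≥ ω).
The clique on [4, 8, 9] has size 3, forcing χ ≥ 3, and the coloring below uses 3 colors, so χ(G) = 3.
A valid 3-coloring: color 1: [6, 9]; color 2: [4, 7]; color 3: [5, 8].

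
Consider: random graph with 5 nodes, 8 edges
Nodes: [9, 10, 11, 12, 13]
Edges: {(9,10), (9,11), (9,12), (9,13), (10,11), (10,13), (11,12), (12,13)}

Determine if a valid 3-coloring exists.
Yes, G is 3-colorable

A valid 3-coloring: color 1: [9]; color 2: [11, 13]; color 3: [10, 12].
(χ(G) = 3 ≤ 3.)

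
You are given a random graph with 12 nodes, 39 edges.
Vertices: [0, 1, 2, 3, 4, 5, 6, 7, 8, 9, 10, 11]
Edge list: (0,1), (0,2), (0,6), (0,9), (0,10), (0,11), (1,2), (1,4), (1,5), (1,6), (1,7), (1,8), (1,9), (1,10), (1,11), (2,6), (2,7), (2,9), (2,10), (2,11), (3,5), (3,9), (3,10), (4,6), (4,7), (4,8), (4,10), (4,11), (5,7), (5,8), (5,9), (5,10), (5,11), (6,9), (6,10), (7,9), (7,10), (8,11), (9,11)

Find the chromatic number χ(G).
χ(G) = 5

Clique number ω(G) = 5 (lower bound: χ ≥ ω).
The clique on [0, 1, 2, 9, 11] has size 5, forcing χ ≥ 5, and the coloring below uses 5 colors, so χ(G) = 5.
A valid 5-coloring: color 1: [1, 3]; color 2: [8, 9, 10]; color 3: [2, 4, 5]; color 4: [6, 7, 11]; color 5: [0].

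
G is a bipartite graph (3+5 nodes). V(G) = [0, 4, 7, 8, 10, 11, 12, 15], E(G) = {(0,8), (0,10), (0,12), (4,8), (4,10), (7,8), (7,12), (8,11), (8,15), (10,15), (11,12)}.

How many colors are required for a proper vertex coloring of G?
χ(G) = 2

Clique number ω(G) = 2 (lower bound: χ ≥ ω).
The graph is bipartite (no odd cycle), so 2 colors suffice: χ(G) = 2.
A valid 2-coloring: color 1: [8, 10, 12]; color 2: [0, 4, 7, 11, 15].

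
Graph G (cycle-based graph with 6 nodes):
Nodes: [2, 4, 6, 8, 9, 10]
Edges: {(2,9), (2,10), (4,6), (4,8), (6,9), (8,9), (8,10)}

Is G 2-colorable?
Yes, G is 2-colorable

A valid 2-coloring: color 1: [2, 6, 8]; color 2: [4, 9, 10].
(χ(G) = 2 ≤ 2.)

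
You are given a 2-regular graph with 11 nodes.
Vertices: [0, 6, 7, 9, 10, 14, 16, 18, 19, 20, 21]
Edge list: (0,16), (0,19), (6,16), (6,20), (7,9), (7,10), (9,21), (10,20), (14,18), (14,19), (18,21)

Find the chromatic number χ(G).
Clique number ω(G) = 2 (lower bound: χ ≥ ω).
Odd cycle [20, 6, 16, 0, 19, 14, 18, 21, 9, 7, 10] needs 3 colors (χ ≥ 3).
The coloring below uses 3 colors, so χ(G) = 3.
A valid 3-coloring: color 1: [7, 16, 19, 20, 21]; color 2: [0, 6, 9, 10, 18]; color 3: [14].

χ(G) = 3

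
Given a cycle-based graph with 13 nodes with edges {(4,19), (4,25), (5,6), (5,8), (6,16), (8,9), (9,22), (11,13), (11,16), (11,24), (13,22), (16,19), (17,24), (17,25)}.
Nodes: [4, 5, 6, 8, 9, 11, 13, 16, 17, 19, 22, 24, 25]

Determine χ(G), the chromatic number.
Clique number ω(G) = 2 (lower bound: χ ≥ ω).
Odd cycle [19, 4, 25, 17, 24, 11, 16] needs 3 colors (χ ≥ 3).
The coloring below uses 3 colors, so χ(G) = 3.
A valid 3-coloring: color 1: [4, 5, 9, 13, 16, 17]; color 2: [6, 8, 11, 19, 22, 25]; color 3: [24].

χ(G) = 3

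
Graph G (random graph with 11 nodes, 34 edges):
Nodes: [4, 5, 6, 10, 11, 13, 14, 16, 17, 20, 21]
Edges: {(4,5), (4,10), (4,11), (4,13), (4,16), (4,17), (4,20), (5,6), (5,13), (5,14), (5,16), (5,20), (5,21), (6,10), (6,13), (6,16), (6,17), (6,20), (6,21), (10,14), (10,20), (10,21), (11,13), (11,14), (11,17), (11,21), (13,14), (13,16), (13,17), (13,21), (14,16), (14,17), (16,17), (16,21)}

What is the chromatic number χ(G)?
χ(G) = 5

Clique number ω(G) = 5 (lower bound: χ ≥ ω).
The clique on [5, 6, 13, 16, 21] has size 5, forcing χ ≥ 5, and the coloring below uses 5 colors, so χ(G) = 5.
A valid 5-coloring: color 1: [10, 13]; color 2: [4, 6, 14]; color 3: [5, 11]; color 4: [16, 20]; color 5: [17, 21].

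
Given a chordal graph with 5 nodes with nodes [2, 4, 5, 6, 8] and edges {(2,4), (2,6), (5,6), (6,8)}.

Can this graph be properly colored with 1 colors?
No, G is not 1-colorable

Edge (2,4) forces its endpoints to differ, so 1 color is not enough.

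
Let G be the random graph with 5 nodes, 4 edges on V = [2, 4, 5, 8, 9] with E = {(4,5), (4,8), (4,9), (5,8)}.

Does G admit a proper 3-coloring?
A valid 3-coloring: color 1: [2, 4]; color 2: [5, 9]; color 3: [8].
(χ(G) = 3 ≤ 3.)

Yes, G is 3-colorable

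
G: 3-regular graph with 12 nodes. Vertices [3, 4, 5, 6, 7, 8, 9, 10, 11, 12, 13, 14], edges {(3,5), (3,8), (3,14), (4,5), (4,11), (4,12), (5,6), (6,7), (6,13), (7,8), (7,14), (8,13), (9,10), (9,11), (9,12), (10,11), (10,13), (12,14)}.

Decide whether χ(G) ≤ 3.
A valid 3-coloring: color 1: [3, 4, 7, 9, 13]; color 2: [5, 8, 11, 12]; color 3: [6, 10, 14].
(χ(G) = 3 ≤ 3.)

Yes, G is 3-colorable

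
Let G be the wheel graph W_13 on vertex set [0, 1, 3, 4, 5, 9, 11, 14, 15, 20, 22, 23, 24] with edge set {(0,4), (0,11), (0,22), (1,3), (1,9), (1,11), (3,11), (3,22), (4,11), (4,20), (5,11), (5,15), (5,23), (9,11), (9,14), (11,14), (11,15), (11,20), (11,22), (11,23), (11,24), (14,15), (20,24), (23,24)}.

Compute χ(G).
χ(G) = 3

Clique number ω(G) = 3 (lower bound: χ ≥ ω).
The clique on [0, 4, 11] has size 3, forcing χ ≥ 3, and the coloring below uses 3 colors, so χ(G) = 3.
A valid 3-coloring: color 1: [11]; color 2: [0, 3, 9, 15, 20, 23]; color 3: [1, 4, 5, 14, 22, 24].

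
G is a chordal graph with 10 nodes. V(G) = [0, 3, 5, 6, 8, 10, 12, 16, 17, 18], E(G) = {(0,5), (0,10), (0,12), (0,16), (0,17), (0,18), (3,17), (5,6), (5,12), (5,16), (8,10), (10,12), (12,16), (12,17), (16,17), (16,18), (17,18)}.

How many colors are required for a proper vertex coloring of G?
χ(G) = 4

Clique number ω(G) = 4 (lower bound: χ ≥ ω).
The clique on [0, 16, 17, 18] has size 4, forcing χ ≥ 4, and the coloring below uses 4 colors, so χ(G) = 4.
A valid 4-coloring: color 1: [0, 3, 6, 8]; color 2: [12, 18]; color 3: [10, 16]; color 4: [5, 17].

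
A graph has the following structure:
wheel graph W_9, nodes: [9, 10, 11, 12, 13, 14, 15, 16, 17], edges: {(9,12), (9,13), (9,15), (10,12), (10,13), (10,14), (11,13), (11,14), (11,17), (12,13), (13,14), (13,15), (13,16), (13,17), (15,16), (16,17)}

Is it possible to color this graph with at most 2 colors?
The clique on vertices [9, 12, 13] has size 3 > 2, so it alone needs 3 colors.

No, G is not 2-colorable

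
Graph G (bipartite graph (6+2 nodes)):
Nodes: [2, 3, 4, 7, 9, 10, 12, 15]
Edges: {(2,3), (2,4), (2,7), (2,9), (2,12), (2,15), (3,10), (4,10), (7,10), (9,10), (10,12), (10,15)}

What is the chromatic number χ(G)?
Clique number ω(G) = 2 (lower bound: χ ≥ ω).
The graph is bipartite (no odd cycle), so 2 colors suffice: χ(G) = 2.
A valid 2-coloring: color 1: [2, 10]; color 2: [3, 4, 7, 9, 12, 15].

χ(G) = 2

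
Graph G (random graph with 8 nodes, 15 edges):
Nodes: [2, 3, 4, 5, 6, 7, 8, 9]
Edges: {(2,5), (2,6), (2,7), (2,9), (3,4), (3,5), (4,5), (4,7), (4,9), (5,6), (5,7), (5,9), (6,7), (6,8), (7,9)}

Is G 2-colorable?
No, G is not 2-colorable

The clique on vertices [2, 5, 7, 9] has size 4 > 2, so it alone needs 4 colors.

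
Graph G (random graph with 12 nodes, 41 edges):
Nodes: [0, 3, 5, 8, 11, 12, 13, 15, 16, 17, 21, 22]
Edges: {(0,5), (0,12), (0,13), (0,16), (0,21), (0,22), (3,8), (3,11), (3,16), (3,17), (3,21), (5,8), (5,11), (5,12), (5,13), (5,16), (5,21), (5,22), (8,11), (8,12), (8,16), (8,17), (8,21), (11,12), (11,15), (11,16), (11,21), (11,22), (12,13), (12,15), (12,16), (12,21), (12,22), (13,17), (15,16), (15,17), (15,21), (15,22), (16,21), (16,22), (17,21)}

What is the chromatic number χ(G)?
Clique number ω(G) = 6 (lower bound: χ ≥ ω).
The clique on [5, 8, 11, 12, 16, 21] has size 6, forcing χ ≥ 6, and the coloring below uses 6 colors, so χ(G) = 6.
A valid 6-coloring: color 1: [13, 21, 22]; color 2: [16, 17]; color 3: [3, 12]; color 4: [5, 15]; color 5: [0, 11]; color 6: [8].

χ(G) = 6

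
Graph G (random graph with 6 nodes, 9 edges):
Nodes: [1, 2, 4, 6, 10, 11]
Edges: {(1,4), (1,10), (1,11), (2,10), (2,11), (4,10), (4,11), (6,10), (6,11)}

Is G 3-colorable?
A valid 3-coloring: color 1: [10, 11]; color 2: [2, 4, 6]; color 3: [1].
(χ(G) = 3 ≤ 3.)

Yes, G is 3-colorable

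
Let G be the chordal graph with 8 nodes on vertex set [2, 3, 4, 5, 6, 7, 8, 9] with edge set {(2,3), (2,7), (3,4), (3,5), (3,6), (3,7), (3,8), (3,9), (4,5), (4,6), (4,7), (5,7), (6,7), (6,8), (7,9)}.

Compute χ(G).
Clique number ω(G) = 4 (lower bound: χ ≥ ω).
The clique on [3, 4, 5, 7] has size 4, forcing χ ≥ 4, and the coloring below uses 4 colors, so χ(G) = 4.
A valid 4-coloring: color 1: [3]; color 2: [7, 8]; color 3: [2, 5, 6, 9]; color 4: [4].

χ(G) = 4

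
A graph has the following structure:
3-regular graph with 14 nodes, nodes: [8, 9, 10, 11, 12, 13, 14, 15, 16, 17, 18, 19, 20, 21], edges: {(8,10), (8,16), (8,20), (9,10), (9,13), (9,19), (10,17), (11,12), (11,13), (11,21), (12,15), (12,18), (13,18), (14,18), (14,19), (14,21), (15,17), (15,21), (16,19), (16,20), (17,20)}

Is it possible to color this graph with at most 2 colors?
The clique on vertices [8, 16, 20] has size 3 > 2, so it alone needs 3 colors.

No, G is not 2-colorable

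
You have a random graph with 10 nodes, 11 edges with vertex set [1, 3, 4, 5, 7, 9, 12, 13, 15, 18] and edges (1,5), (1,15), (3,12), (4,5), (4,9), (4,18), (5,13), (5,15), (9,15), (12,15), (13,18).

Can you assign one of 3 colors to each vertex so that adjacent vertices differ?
Yes, G is 3-colorable

A valid 3-coloring: color 1: [5, 7, 9, 12, 18]; color 2: [3, 4, 13, 15]; color 3: [1].
(χ(G) = 3 ≤ 3.)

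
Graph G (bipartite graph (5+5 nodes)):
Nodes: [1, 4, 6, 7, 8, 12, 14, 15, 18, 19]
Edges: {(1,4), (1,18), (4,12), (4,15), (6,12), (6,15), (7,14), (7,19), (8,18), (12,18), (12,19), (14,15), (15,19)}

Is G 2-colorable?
Yes, G is 2-colorable

A valid 2-coloring: color 1: [1, 7, 8, 12, 15]; color 2: [4, 6, 14, 18, 19].
(χ(G) = 2 ≤ 2.)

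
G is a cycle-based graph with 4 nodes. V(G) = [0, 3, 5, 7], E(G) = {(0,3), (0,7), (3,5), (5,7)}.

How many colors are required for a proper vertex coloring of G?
χ(G) = 2

Clique number ω(G) = 2 (lower bound: χ ≥ ω).
The graph is bipartite (no odd cycle), so 2 colors suffice: χ(G) = 2.
A valid 2-coloring: color 1: [0, 5]; color 2: [3, 7].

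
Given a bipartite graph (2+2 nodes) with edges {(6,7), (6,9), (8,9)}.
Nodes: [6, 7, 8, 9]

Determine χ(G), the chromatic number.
χ(G) = 2

Clique number ω(G) = 2 (lower bound: χ ≥ ω).
The graph is bipartite (no odd cycle), so 2 colors suffice: χ(G) = 2.
A valid 2-coloring: color 1: [6, 8]; color 2: [7, 9].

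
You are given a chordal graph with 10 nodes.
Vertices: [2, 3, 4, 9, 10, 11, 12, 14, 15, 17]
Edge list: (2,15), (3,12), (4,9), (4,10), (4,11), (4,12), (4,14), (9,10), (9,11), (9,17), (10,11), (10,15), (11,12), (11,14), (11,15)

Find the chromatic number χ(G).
Clique number ω(G) = 4 (lower bound: χ ≥ ω).
The clique on [4, 9, 10, 11] has size 4, forcing χ ≥ 4, and the coloring below uses 4 colors, so χ(G) = 4.
A valid 4-coloring: color 1: [2, 3, 11, 17]; color 2: [4, 15]; color 3: [10, 12, 14]; color 4: [9].

χ(G) = 4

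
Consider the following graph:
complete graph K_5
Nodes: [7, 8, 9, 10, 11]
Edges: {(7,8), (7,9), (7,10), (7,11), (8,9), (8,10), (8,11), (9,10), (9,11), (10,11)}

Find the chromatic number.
Clique number ω(G) = 5 (lower bound: χ ≥ ω).
The clique on [7, 8, 9, 10, 11] has size 5, forcing χ ≥ 5, and the coloring below uses 5 colors, so χ(G) = 5.
A valid 5-coloring: color 1: [9]; color 2: [8]; color 3: [7]; color 4: [10]; color 5: [11].

χ(G) = 5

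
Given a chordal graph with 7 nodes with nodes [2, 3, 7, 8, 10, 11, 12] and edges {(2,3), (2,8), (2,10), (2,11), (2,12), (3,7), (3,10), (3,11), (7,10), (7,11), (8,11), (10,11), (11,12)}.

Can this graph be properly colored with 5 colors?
A valid 5-coloring: color 1: [11]; color 2: [2, 7]; color 3: [3, 8, 12]; color 4: [10].
(χ(G) = 4 ≤ 5.)

Yes, G is 5-colorable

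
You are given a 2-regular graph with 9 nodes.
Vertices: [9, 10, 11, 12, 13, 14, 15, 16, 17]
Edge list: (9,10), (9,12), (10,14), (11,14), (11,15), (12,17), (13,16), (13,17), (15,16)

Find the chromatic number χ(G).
Clique number ω(G) = 2 (lower bound: χ ≥ ω).
Odd cycle [14, 10, 9, 12, 17, 13, 16, 15, 11] needs 3 colors (χ ≥ 3).
The coloring below uses 3 colors, so χ(G) = 3.
A valid 3-coloring: color 1: [9, 14, 15, 17]; color 2: [10, 11, 12, 16]; color 3: [13].

χ(G) = 3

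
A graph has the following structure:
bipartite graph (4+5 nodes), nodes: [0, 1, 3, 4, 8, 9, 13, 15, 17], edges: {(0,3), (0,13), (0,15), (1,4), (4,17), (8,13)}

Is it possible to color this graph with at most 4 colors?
Yes, G is 4-colorable

A valid 4-coloring: color 1: [0, 4, 8, 9]; color 2: [1, 3, 13, 15, 17].
(χ(G) = 2 ≤ 4.)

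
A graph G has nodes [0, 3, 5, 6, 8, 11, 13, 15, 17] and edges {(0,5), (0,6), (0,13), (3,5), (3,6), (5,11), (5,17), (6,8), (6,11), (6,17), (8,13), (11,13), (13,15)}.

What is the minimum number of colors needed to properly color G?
χ(G) = 2

Clique number ω(G) = 2 (lower bound: χ ≥ ω).
The graph is bipartite (no odd cycle), so 2 colors suffice: χ(G) = 2.
A valid 2-coloring: color 1: [5, 6, 13]; color 2: [0, 3, 8, 11, 15, 17].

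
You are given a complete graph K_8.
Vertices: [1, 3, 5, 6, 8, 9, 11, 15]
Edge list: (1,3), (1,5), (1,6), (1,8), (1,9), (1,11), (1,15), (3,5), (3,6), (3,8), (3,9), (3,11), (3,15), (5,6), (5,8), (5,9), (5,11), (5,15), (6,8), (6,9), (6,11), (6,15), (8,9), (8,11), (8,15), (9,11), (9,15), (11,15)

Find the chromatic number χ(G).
Clique number ω(G) = 8 (lower bound: χ ≥ ω).
The clique on [1, 3, 5, 6, 8, 9, 11, 15] has size 8, forcing χ ≥ 8, and the coloring below uses 8 colors, so χ(G) = 8.
A valid 8-coloring: color 1: [6]; color 2: [5]; color 3: [1]; color 4: [9]; color 5: [3]; color 6: [8]; color 7: [11]; color 8: [15].

χ(G) = 8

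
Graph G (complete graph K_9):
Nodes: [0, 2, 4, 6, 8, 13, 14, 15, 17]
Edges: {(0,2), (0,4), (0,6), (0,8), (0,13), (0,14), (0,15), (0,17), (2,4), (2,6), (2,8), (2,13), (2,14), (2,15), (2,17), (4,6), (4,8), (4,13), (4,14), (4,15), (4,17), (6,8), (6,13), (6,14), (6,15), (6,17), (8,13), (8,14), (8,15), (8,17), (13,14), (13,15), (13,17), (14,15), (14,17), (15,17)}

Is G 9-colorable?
Yes, G is 9-colorable

A valid 9-coloring: color 1: [14]; color 2: [4]; color 3: [8]; color 4: [6]; color 5: [13]; color 6: [15]; color 7: [2]; color 8: [0]; color 9: [17].
(χ(G) = 9 ≤ 9.)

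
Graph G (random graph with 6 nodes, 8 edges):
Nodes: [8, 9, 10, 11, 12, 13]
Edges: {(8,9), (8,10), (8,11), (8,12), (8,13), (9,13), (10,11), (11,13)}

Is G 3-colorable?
A valid 3-coloring: color 1: [8]; color 2: [9, 11, 12]; color 3: [10, 13].
(χ(G) = 3 ≤ 3.)

Yes, G is 3-colorable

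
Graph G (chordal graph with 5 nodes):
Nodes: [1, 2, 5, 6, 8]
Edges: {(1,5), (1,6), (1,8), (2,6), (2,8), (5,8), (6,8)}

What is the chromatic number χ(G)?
Clique number ω(G) = 3 (lower bound: χ ≥ ω).
The clique on [1, 5, 8] has size 3, forcing χ ≥ 3, and the coloring below uses 3 colors, so χ(G) = 3.
A valid 3-coloring: color 1: [8]; color 2: [1, 2]; color 3: [5, 6].

χ(G) = 3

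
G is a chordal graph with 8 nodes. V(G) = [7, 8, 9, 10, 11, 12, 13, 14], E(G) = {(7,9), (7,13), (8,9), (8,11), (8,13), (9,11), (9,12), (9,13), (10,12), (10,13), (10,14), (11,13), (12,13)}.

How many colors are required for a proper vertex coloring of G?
χ(G) = 4

Clique number ω(G) = 4 (lower bound: χ ≥ ω).
The clique on [8, 9, 11, 13] has size 4, forcing χ ≥ 4, and the coloring below uses 4 colors, so χ(G) = 4.
A valid 4-coloring: color 1: [13, 14]; color 2: [9, 10]; color 3: [7, 8, 12]; color 4: [11].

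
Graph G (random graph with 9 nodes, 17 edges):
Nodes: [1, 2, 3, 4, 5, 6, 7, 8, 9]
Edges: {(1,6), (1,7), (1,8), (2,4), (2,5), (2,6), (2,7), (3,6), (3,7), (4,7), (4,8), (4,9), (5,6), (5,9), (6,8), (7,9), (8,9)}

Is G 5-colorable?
A valid 5-coloring: color 1: [6, 7]; color 2: [2, 3, 8]; color 3: [1, 9]; color 4: [4, 5].
(χ(G) = 3 ≤ 5.)

Yes, G is 5-colorable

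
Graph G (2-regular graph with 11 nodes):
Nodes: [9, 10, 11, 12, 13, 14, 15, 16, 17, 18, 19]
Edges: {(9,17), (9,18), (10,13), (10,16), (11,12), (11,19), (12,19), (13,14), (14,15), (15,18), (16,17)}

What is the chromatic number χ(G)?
χ(G) = 3

Clique number ω(G) = 3 (lower bound: χ ≥ ω).
The clique on [11, 12, 19] has size 3, forcing χ ≥ 3, and the coloring below uses 3 colors, so χ(G) = 3.
A valid 3-coloring: color 1: [9, 12, 13, 15, 16]; color 2: [10, 14, 17, 18, 19]; color 3: [11].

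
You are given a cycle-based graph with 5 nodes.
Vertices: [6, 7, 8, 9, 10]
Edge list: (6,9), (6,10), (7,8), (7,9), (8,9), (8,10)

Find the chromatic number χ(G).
χ(G) = 3

Clique number ω(G) = 3 (lower bound: χ ≥ ω).
The clique on [7, 8, 9] has size 3, forcing χ ≥ 3, and the coloring below uses 3 colors, so χ(G) = 3.
A valid 3-coloring: color 1: [9, 10]; color 2: [6, 8]; color 3: [7].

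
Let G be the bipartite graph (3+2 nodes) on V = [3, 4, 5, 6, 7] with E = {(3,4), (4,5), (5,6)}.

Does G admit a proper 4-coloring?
Yes, G is 4-colorable

A valid 4-coloring: color 1: [3, 5, 7]; color 2: [4, 6].
(χ(G) = 2 ≤ 4.)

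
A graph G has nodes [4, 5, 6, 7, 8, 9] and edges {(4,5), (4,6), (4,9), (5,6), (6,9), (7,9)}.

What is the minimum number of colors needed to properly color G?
χ(G) = 3

Clique number ω(G) = 3 (lower bound: χ ≥ ω).
The clique on [4, 6, 9] has size 3, forcing χ ≥ 3, and the coloring below uses 3 colors, so χ(G) = 3.
A valid 3-coloring: color 1: [6, 7, 8]; color 2: [5, 9]; color 3: [4].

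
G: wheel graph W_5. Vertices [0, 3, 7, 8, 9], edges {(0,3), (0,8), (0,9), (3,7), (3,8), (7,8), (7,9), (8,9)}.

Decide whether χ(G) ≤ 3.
A valid 3-coloring: color 1: [8]; color 2: [0, 7]; color 3: [3, 9].
(χ(G) = 3 ≤ 3.)

Yes, G is 3-colorable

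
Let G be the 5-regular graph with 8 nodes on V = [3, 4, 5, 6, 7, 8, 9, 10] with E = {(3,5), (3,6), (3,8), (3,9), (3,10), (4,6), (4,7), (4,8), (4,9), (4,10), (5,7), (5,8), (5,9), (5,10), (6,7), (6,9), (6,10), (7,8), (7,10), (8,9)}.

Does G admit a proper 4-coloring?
A valid 4-coloring: color 1: [6, 8]; color 2: [3, 7]; color 3: [4, 5]; color 4: [9, 10].
(χ(G) = 4 ≤ 4.)

Yes, G is 4-colorable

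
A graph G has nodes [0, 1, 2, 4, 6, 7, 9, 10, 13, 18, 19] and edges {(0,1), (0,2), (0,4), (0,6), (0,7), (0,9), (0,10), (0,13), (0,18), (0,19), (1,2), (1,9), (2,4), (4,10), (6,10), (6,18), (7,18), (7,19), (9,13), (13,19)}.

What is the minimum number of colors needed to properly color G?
χ(G) = 3

Clique number ω(G) = 3 (lower bound: χ ≥ ω).
The clique on [0, 1, 9] has size 3, forcing χ ≥ 3, and the coloring below uses 3 colors, so χ(G) = 3.
A valid 3-coloring: color 1: [0]; color 2: [2, 9, 10, 18, 19]; color 3: [1, 4, 6, 7, 13].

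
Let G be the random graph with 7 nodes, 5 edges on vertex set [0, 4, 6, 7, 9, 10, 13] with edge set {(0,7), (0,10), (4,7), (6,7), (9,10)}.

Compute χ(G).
Clique number ω(G) = 2 (lower bound: χ ≥ ω).
The graph is bipartite (no odd cycle), so 2 colors suffice: χ(G) = 2.
A valid 2-coloring: color 1: [7, 10, 13]; color 2: [0, 4, 6, 9].

χ(G) = 2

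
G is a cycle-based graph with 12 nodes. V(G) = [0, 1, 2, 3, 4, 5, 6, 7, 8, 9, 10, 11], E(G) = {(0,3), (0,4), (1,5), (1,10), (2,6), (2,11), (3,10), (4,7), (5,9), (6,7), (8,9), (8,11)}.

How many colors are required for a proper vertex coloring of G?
Clique number ω(G) = 2 (lower bound: χ ≥ ω).
The graph is bipartite (no odd cycle), so 2 colors suffice: χ(G) = 2.
A valid 2-coloring: color 1: [0, 2, 5, 7, 8, 10]; color 2: [1, 3, 4, 6, 9, 11].

χ(G) = 2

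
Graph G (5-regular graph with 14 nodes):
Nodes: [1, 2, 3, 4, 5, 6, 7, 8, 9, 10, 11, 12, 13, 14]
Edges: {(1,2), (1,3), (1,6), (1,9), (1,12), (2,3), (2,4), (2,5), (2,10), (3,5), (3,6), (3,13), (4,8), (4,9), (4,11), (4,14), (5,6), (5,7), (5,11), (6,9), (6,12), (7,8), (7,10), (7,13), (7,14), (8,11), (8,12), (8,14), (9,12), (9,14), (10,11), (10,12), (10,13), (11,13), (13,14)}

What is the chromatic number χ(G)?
Clique number ω(G) = 4 (lower bound: χ ≥ ω).
The clique on [1, 6, 9, 12] has size 4, forcing χ ≥ 4, and the coloring below uses 4 colors, so χ(G) = 4.
A valid 4-coloring: color 1: [5, 8, 9, 13]; color 2: [3, 4, 7, 12]; color 3: [2, 6, 11, 14]; color 4: [1, 10].

χ(G) = 4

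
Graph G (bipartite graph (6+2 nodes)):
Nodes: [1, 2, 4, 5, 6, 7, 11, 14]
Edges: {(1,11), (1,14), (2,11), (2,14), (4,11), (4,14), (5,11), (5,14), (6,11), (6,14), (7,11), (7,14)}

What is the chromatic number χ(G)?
Clique number ω(G) = 2 (lower bound: χ ≥ ω).
The graph is bipartite (no odd cycle), so 2 colors suffice: χ(G) = 2.
A valid 2-coloring: color 1: [11, 14]; color 2: [1, 2, 4, 5, 6, 7].

χ(G) = 2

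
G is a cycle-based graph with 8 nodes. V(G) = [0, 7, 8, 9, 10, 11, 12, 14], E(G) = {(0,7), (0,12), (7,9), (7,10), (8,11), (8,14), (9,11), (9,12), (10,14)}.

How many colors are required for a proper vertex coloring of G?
χ(G) = 2

Clique number ω(G) = 2 (lower bound: χ ≥ ω).
The graph is bipartite (no odd cycle), so 2 colors suffice: χ(G) = 2.
A valid 2-coloring: color 1: [7, 11, 12, 14]; color 2: [0, 8, 9, 10].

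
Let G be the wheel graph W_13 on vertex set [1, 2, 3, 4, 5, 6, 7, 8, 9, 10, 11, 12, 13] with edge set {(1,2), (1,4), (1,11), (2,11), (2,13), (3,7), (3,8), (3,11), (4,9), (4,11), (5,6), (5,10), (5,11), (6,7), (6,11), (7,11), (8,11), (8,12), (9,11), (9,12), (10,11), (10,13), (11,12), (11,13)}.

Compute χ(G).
χ(G) = 3

Clique number ω(G) = 3 (lower bound: χ ≥ ω).
The clique on [1, 2, 11] has size 3, forcing χ ≥ 3, and the coloring below uses 3 colors, so χ(G) = 3.
A valid 3-coloring: color 1: [11]; color 2: [2, 3, 4, 6, 10, 12]; color 3: [1, 5, 7, 8, 9, 13].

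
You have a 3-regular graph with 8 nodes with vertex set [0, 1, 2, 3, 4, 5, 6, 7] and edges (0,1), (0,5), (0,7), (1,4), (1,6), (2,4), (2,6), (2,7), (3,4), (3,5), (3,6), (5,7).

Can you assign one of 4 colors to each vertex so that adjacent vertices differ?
A valid 4-coloring: color 1: [1, 3, 7]; color 2: [0, 4, 6]; color 3: [2, 5].
(χ(G) = 3 ≤ 4.)

Yes, G is 4-colorable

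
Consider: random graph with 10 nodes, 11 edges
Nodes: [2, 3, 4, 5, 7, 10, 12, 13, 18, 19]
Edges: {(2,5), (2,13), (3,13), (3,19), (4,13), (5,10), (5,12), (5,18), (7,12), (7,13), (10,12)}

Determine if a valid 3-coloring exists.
A valid 3-coloring: color 1: [12, 13, 18, 19]; color 2: [3, 4, 5, 7]; color 3: [2, 10].
(χ(G) = 3 ≤ 3.)

Yes, G is 3-colorable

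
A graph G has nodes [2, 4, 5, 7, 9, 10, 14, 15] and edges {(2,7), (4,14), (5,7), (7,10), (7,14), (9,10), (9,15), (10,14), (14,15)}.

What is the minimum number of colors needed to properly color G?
Clique number ω(G) = 3 (lower bound: χ ≥ ω).
The clique on [7, 10, 14] has size 3, forcing χ ≥ 3, and the coloring below uses 3 colors, so χ(G) = 3.
A valid 3-coloring: color 1: [2, 5, 9, 14]; color 2: [4, 7, 15]; color 3: [10].

χ(G) = 3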